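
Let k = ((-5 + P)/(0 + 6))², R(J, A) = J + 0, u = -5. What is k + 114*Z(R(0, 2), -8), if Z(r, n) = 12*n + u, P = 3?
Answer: -103625/9 ≈ -11514.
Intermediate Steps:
R(J, A) = J
Z(r, n) = -5 + 12*n (Z(r, n) = 12*n - 5 = -5 + 12*n)
k = ⅑ (k = ((-5 + 3)/(0 + 6))² = (-2/6)² = (-2*⅙)² = (-⅓)² = ⅑ ≈ 0.11111)
k + 114*Z(R(0, 2), -8) = ⅑ + 114*(-5 + 12*(-8)) = ⅑ + 114*(-5 - 96) = ⅑ + 114*(-101) = ⅑ - 11514 = -103625/9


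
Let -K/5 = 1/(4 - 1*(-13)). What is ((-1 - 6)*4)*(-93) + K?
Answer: 44263/17 ≈ 2603.7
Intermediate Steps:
K = -5/17 (K = -5/(4 - 1*(-13)) = -5/(4 + 13) = -5/17 ≈ -0.29412)
((-1 - 6)*4)*(-93) + K = ((-1 - 6)*4)*(-93) - 5/17 = -7*4*(-93) - 5/17 = -28*(-93) - 5/17 = 2604 - 5/17 = 44263/17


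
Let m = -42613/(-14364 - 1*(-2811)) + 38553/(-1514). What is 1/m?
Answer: -17491242/380886727 ≈ -0.045922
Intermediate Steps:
m = -380886727/17491242 (m = -42613/(-14364 + 2811) + 38553*(-1/1514) = -42613/(-11553) - 38553/1514 = -42613*(-1/11553) - 38553/1514 = 42613/11553 - 38553/1514 = -380886727/17491242 ≈ -21.776)
1/m = 1/(-380886727/17491242) = -17491242/380886727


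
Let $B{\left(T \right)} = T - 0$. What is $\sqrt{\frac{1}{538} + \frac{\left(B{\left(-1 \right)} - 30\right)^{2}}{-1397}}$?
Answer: $\frac{i \sqrt{387533524906}}{751586} \approx 0.82828 i$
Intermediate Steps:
$B{\left(T \right)} = T$ ($B{\left(T \right)} = T + 0 = T$)
$\sqrt{\frac{1}{538} + \frac{\left(B{\left(-1 \right)} - 30\right)^{2}}{-1397}} = \sqrt{\frac{1}{538} + \frac{\left(-1 - 30\right)^{2}}{-1397}} = \sqrt{\frac{1}{538} + \left(-31\right)^{2} \left(- \frac{1}{1397}\right)} = \sqrt{\frac{1}{538} + 961 \left(- \frac{1}{1397}\right)} = \sqrt{\frac{1}{538} - \frac{961}{1397}} = \sqrt{- \frac{515621}{751586}} = \frac{i \sqrt{387533524906}}{751586}$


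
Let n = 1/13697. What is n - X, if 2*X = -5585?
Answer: 76497747/27394 ≈ 2792.5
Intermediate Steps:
n = 1/13697 ≈ 7.3009e-5
X = -5585/2 (X = (½)*(-5585) = -5585/2 ≈ -2792.5)
n - X = 1/13697 - 1*(-5585/2) = 1/13697 + 5585/2 = 76497747/27394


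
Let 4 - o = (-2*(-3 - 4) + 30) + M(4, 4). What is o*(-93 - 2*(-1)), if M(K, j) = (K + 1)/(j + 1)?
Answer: 3731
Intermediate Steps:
M(K, j) = (1 + K)/(1 + j)
o = -41 (o = 4 - ((-2*(-3 - 4) + 30) + (1 + 4)/(1 + 4)) = 4 - ((-2*(-7) + 30) + 5/5) = 4 - ((14 + 30) + (⅕)*5) = 4 - (44 + 1) = 4 - 1*45 = 4 - 45 = -41)
o*(-93 - 2*(-1)) = -41*(-93 - 2*(-1)) = -41*(-93 + 2) = -41*(-91) = 3731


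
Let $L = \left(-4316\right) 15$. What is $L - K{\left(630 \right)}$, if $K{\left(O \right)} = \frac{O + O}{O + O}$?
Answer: $-64741$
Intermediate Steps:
$L = -64740$
$K{\left(O \right)} = 1$ ($K{\left(O \right)} = \frac{2 O}{2 O} = 2 O \frac{1}{2 O} = 1$)
$L - K{\left(630 \right)} = -64740 - 1 = -64741$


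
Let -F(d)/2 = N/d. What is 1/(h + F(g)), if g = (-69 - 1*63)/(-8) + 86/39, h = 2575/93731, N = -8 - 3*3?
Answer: 136753529/252331537 ≈ 0.54196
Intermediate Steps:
N = -17 (N = -8 - 9 = -17)
h = 2575/93731 (h = 2575*(1/93731) = 2575/93731 ≈ 0.027472)
g = 1459/78 (g = (-69 - 63)*(-⅛) + 86*(1/39) = -132*(-⅛) + 86/39 = 33/2 + 86/39 = 1459/78 ≈ 18.705)
F(d) = 34/d (F(d) = -(-34)/d = 34/d)
1/(h + F(g)) = 1/(2575/93731 + 34/(1459/78)) = 1/(2575/93731 + 34*(78/1459)) = 1/(2575/93731 + 2652/1459) = 1/(252331537/136753529) = 136753529/252331537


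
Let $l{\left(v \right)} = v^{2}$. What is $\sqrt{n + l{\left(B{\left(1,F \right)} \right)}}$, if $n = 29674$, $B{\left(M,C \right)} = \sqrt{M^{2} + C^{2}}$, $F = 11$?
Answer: $2 \sqrt{7449} \approx 172.62$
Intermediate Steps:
$B{\left(M,C \right)} = \sqrt{C^{2} + M^{2}}$
$\sqrt{n + l{\left(B{\left(1,F \right)} \right)}} = \sqrt{29674 + \left(\sqrt{11^{2} + 1^{2}}\right)^{2}} = \sqrt{29674 + \left(\sqrt{121 + 1}\right)^{2}} = \sqrt{29674 + \left(\sqrt{122}\right)^{2}} = \sqrt{29674 + 122} = \sqrt{29796} = 2 \sqrt{7449}$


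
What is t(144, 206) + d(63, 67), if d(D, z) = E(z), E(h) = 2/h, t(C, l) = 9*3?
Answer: 1811/67 ≈ 27.030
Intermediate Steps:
t(C, l) = 27
d(D, z) = 2/z
t(144, 206) + d(63, 67) = 27 + 2/67 = 1811/67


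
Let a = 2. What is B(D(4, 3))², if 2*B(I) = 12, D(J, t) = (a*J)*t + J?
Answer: 36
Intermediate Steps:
D(J, t) = J + 2*J*t (D(J, t) = (2*J)*t + J = 2*J*t + J = J + 2*J*t)
B(I) = 6 (B(I) = (½)*12 = 6)
B(D(4, 3))² = 6² = 36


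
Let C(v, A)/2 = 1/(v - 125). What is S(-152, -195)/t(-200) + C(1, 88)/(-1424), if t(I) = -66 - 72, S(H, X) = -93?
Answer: 1368487/2030624 ≈ 0.67392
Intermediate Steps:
C(v, A) = 2/(-125 + v) (C(v, A) = 2/(v - 125) = 2/(-125 + v))
t(I) = -138
S(-152, -195)/t(-200) + C(1, 88)/(-1424) = -93/(-138) + (2/(-125 + 1))/(-1424) = -93*(-1/138) + (2/(-124))*(-1/1424) = 31/46 + (2*(-1/124))*(-1/1424) = 31/46 - 1/62*(-1/1424) = 31/46 + 1/88288 = 1368487/2030624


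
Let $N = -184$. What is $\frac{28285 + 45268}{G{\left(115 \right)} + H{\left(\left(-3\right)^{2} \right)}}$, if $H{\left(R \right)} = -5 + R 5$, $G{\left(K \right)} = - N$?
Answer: $\frac{73553}{224} \approx 328.36$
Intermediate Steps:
$G{\left(K \right)} = 184$ ($G{\left(K \right)} = \left(-1\right) \left(-184\right) = 184$)
$H{\left(R \right)} = -5 + 5 R$
$\frac{28285 + 45268}{G{\left(115 \right)} + H{\left(\left(-3\right)^{2} \right)}} = \frac{28285 + 45268}{184 - \left(5 - 5 \left(-3\right)^{2}\right)} = \frac{73553}{184 + \left(-5 + 5 \cdot 9\right)} = \frac{73553}{184 + \left(-5 + 45\right)} = \frac{73553}{184 + 40} = \frac{73553}{224}$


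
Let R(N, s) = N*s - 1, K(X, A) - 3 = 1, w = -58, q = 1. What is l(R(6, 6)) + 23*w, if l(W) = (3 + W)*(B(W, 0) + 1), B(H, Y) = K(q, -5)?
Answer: -1144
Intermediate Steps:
K(X, A) = 4 (K(X, A) = 3 + 1 = 4)
R(N, s) = -1 + N*s
B(H, Y) = 4
l(W) = 15 + 5*W (l(W) = (3 + W)*(4 + 1) = (3 + W)*5 = 15 + 5*W)
l(R(6, 6)) + 23*w = (15 + 5*(-1 + 6*6)) + 23*(-58) = (15 + 5*(-1 + 36)) - 1334 = (15 + 5*35) - 1334 = (15 + 175) - 1334 = 190 - 1334 = -1144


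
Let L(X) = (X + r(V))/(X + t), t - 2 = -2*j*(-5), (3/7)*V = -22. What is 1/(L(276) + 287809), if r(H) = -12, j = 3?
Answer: 7/2014669 ≈ 3.4745e-6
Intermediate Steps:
V = -154/3 (V = (7/3)*(-22) = -154/3 ≈ -51.333)
t = 32 (t = 2 - 2*3*(-5) = 2 - 6*(-5) = 2 + 30 = 32)
L(X) = (-12 + X)/(32 + X) (L(X) = (X - 12)/(X + 32) = (-12 + X)/(32 + X))
1/(L(276) + 287809) = 1/((-12 + 276)/(32 + 276) + 287809) = 1/(264/308 + 287809) = 1/((1/308)*264 + 287809) = 1/(6/7 + 287809) = 1/(2014669/7) = 7/2014669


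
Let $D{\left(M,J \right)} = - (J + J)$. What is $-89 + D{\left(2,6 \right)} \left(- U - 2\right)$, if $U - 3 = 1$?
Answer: $-17$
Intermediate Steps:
$D{\left(M,J \right)} = - 2 J$
$U = 4$ ($U = 3 + 1 = 4$)
$-89 + D{\left(2,6 \right)} \left(- U - 2\right) = -89 + \left(-2\right) 6 \left(\left(-1\right) 4 - 2\right) = -89 - 12 \left(-4 - 2\right) = -89 - -72 = -89 + 72 = -17$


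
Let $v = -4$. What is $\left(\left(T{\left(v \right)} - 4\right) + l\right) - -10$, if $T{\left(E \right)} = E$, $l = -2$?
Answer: $0$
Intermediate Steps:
$\left(\left(T{\left(v \right)} - 4\right) + l\right) - -10 = \left(\left(-4 - 4\right) - 2\right) - -10 = \left(-8 - 2\right) + 10 = -10 + 10 = 0$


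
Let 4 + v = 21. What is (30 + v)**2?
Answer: 2209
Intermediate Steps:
v = 17 (v = -4 + 21 = 17)
(30 + v)**2 = (30 + 17)**2 = 47**2 = 2209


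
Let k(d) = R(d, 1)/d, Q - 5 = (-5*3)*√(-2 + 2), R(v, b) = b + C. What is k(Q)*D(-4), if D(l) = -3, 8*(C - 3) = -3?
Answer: -87/40 ≈ -2.1750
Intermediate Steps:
C = 21/8 (C = 3 + (⅛)*(-3) = 3 - 3/8 = 21/8 ≈ 2.6250)
R(v, b) = 21/8 + b (R(v, b) = b + 21/8 = 21/8 + b)
Q = 5 (Q = 5 + (-5*3)*√(-2 + 2) = 5 - 15*√0 = 5 - 15*0 = 5 + 0 = 5)
k(d) = 29/(8*d) (k(d) = (21/8 + 1)/d = 29/(8*d))
k(Q)*D(-4) = ((29/8)/5)*(-3) = ((29/8)*(⅕))*(-3) = (29/40)*(-3) = -87/40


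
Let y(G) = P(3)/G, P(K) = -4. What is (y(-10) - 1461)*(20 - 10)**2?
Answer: -146060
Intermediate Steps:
y(G) = -4/G
(y(-10) - 1461)*(20 - 10)**2 = (-4/(-10) - 1461)*(20 - 10)**2 = (-4*(-1/10) - 1461)*10**2 = (2/5 - 1461)*100 = -7303/5*100 = -146060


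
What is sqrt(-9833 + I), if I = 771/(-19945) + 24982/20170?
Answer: I*sqrt(15911565719733639445)/40229065 ≈ 99.155*I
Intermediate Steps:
I = 48271492/40229065 (I = 771*(-1/19945) + 24982*(1/20170) = -771/19945 + 12491/10085 = 48271492/40229065 ≈ 1.1999)
sqrt(-9833 + I) = sqrt(-9833 + 48271492/40229065) = sqrt(-395524124653/40229065) = I*sqrt(15911565719733639445)/40229065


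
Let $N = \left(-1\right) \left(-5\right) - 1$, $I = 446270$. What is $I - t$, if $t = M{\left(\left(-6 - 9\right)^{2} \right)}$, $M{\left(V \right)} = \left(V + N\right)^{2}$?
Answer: $393829$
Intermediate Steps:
$N = 4$ ($N = 5 - 1 = 4$)
$M{\left(V \right)} = \left(4 + V\right)^{2}$ ($M{\left(V \right)} = \left(V + 4\right)^{2} = \left(4 + V\right)^{2}$)
$t = 52441$ ($t = \left(4 + \left(-6 - 9\right)^{2}\right)^{2} = \left(4 + \left(-15\right)^{2}\right)^{2} = \left(4 + 225\right)^{2} = 229^{2} = 52441$)
$I - t = 446270 - 52441 = 393829$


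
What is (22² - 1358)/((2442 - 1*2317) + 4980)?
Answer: -874/5105 ≈ -0.17120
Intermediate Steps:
(22² - 1358)/((2442 - 1*2317) + 4980) = (484 - 1358)/((2442 - 2317) + 4980) = -874/(125 + 4980) = -874/5105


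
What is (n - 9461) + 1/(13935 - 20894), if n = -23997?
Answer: -232834223/6959 ≈ -33458.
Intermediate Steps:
(n - 9461) + 1/(13935 - 20894) = (-23997 - 9461) + 1/(13935 - 20894) = -33458 + 1/(-6959) = -33458 - 1/6959 = -232834223/6959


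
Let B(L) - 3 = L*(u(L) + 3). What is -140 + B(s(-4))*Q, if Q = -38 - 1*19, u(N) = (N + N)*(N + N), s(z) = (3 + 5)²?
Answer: -59780087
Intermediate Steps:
s(z) = 64 (s(z) = 8² = 64)
u(N) = 4*N² (u(N) = (2*N)*(2*N) = 4*N²)
Q = -57 (Q = -38 - 19 = -57)
B(L) = 3 + L*(3 + 4*L²) (B(L) = 3 + L*(4*L² + 3) = 3 + L*(3 + 4*L²))
-140 + B(s(-4))*Q = -140 + (3 + 3*64 + 4*64³)*(-57) = -140 + (3 + 192 + 4*262144)*(-57) = -140 + (3 + 192 + 1048576)*(-57) = -140 + 1048771*(-57) = -140 - 59779947 = -59780087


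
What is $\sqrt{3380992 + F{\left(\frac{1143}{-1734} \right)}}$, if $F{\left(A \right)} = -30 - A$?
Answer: $\frac{\sqrt{3908392834}}{34} \approx 1838.7$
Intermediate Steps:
$\sqrt{3380992 + F{\left(\frac{1143}{-1734} \right)}} = \sqrt{3380992 - \left(30 + \frac{1143}{-1734}\right)} = \sqrt{3380992 - \left(30 + 1143 \left(- \frac{1}{1734}\right)\right)} = \sqrt{3380992 - \frac{16959}{578}} = \sqrt{\frac{1954196417}{578}} = \frac{\sqrt{3908392834}}{34}$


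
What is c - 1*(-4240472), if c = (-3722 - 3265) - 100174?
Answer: 4133311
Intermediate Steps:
c = -107161 (c = -6987 - 100174 = -107161)
c - 1*(-4240472) = -107161 - 1*(-4240472) = -107161 + 4240472 = 4133311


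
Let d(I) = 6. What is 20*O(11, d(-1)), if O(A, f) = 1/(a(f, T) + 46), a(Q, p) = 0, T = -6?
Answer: 10/23 ≈ 0.43478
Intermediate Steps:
O(A, f) = 1/46 (O(A, f) = 1/(0 + 46) = 1/46)
20*O(11, d(-1)) = 20*(1/46) = 10/23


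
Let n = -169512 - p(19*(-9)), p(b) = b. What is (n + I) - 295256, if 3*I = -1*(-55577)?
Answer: -1338214/3 ≈ -4.4607e+5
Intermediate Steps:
n = -169341 (n = -169512 - 19*(-9) = -169512 - 1*(-171) = -169512 + 171 = -169341)
I = 55577/3 (I = (-1*(-55577))/3 = (⅓)*55577 = 55577/3 ≈ 18526.)
(n + I) - 295256 = (-169341 + 55577/3) - 295256 = -452446/3 - 295256 = -1338214/3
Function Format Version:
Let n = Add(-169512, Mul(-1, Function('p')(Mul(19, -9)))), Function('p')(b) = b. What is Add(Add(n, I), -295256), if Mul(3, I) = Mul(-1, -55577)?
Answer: Rational(-1338214, 3) ≈ -4.4607e+5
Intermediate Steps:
n = -169341 (n = Add(-169512, Mul(-1, Mul(19, -9))) = Add(-169512, Mul(-1, -171)) = Add(-169512, 171) = -169341)
I = Rational(55577, 3) (I = Mul(Rational(1, 3), Mul(-1, -55577)) = Mul(Rational(1, 3), 55577) = Rational(55577, 3) ≈ 18526.)
Add(Add(n, I), -295256) = Add(Add(-169341, Rational(55577, 3)), -295256) = Add(Rational(-452446, 3), -295256) = Rational(-1338214, 3)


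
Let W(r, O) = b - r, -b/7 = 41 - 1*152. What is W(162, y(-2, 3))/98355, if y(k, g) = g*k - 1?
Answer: 41/6557 ≈ 0.0062529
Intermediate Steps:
b = 777 (b = -7*(41 - 1*152) = -7*(41 - 152) = -7*(-111) = 777)
y(k, g) = -1 + g*k
W(r, O) = 777 - r
W(162, y(-2, 3))/98355 = (777 - 1*162)/98355 = (777 - 162)*(1/98355) = 615*(1/98355) = 41/6557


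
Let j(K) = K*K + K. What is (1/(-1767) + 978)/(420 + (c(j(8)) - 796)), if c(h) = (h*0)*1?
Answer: -1728125/664392 ≈ -2.6011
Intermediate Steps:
j(K) = K + K**2 (j(K) = K**2 + K = K + K**2)
c(h) = 0 (c(h) = 0*1 = 0)
(1/(-1767) + 978)/(420 + (c(j(8)) - 796)) = (1/(-1767) + 978)/(420 + (0 - 796)) = (-1/1767 + 978)/(420 - 796) = (1728125/1767)/(-376) = (1728125/1767)*(-1/376) = -1728125/664392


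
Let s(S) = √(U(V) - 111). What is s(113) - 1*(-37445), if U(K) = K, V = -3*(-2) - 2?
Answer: 37445 + I*√107 ≈ 37445.0 + 10.344*I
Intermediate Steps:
V = 4 (V = 6 - 2 = 4)
s(S) = I*√107 (s(S) = √(4 - 111) = √(-107) = I*√107)
s(113) - 1*(-37445) = I*√107 - 1*(-37445) = I*√107 + 37445 = 37445 + I*√107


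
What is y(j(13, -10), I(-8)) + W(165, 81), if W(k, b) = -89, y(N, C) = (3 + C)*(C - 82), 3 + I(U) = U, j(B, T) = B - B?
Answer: 655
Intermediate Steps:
j(B, T) = 0
I(U) = -3 + U
y(N, C) = (-82 + C)*(3 + C) (y(N, C) = (3 + C)*(-82 + C) = (-82 + C)*(3 + C))
y(j(13, -10), I(-8)) + W(165, 81) = (-246 + (-3 - 8)² - 79*(-3 - 8)) - 89 = (-246 + (-11)² - 79*(-11)) - 89 = (-246 + 121 + 869) - 89 = 744 - 89 = 655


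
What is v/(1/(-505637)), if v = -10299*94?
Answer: 489510213522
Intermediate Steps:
v = -968106
v/(1/(-505637)) = -968106/(1/(-505637)) = -968106/(-1/505637) = -968106*(-505637) = 489510213522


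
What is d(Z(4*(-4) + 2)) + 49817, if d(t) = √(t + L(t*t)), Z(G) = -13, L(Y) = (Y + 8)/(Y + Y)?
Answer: 49817 + I*√8434/26 ≈ 49817.0 + 3.5322*I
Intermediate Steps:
L(Y) = (8 + Y)/(2*Y) (L(Y) = (8 + Y)/((2*Y)) = (8 + Y)*(1/(2*Y)) = (8 + Y)/(2*Y))
d(t) = √(t + (8 + t²)/(2*t²)) (d(t) = √(t + (8 + t*t)/(2*((t*t)))) = √(t + (8 + t²)/(2*(t²))) = √(t + (8 + t²)/(2*t²)))
d(Z(4*(-4) + 2)) + 49817 = √(2 + 4*(-13) + 16/(-13)²)/2 + 49817 = √(2 - 52 + 16*(1/169))/2 + 49817 = √(2 - 52 + 16/169)/2 + 49817 = √(-8434/169)/2 + 49817 = (I*√8434/13)/2 + 49817 = I*√8434/26 + 49817 = 49817 + I*√8434/26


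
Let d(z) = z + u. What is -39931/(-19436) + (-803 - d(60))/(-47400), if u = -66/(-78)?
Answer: 155148428/74852895 ≈ 2.0727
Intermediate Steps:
u = 11/13 (u = -66*(-1/78) = 11/13 ≈ 0.84615)
d(z) = 11/13 + z (d(z) = z + 11/13 = 11/13 + z)
-39931/(-19436) + (-803 - d(60))/(-47400) = -39931/(-19436) + (-803 - (11/13 + 60))/(-47400) = -39931*(-1/19436) + (-803 - 1*791/13)*(-1/47400) = 39931/19436 + (-803 - 791/13)*(-1/47400) = 39931/19436 - 11230/13*(-1/47400) = 39931/19436 + 1123/61620 = 155148428/74852895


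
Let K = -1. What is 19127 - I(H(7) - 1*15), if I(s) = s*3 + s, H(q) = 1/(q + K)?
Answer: 57559/3 ≈ 19186.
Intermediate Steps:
H(q) = 1/(-1 + q) (H(q) = 1/(q - 1) = 1/(-1 + q))
I(s) = 4*s (I(s) = 3*s + s = 4*s)
19127 - I(H(7) - 1*15) = 19127 - 4*(1/(-1 + 7) - 1*15) = 19127 - 4*(1/6 - 15) = 19127 - 4*(⅙ - 15) = 19127 - 4*(-89)/6 = 19127 - 1*(-178/3) = 19127 + 178/3 = 57559/3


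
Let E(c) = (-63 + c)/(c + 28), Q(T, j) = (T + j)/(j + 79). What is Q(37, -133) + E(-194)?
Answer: 4969/1494 ≈ 3.3260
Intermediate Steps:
Q(T, j) = (T + j)/(79 + j)
E(c) = (-63 + c)/(28 + c)
Q(37, -133) + E(-194) = (37 - 133)/(79 - 133) + (-63 - 194)/(28 - 194) = -96/(-54) - 257/(-166) = -1/54*(-96) - 1/166*(-257) = 16/9 + 257/166 = 4969/1494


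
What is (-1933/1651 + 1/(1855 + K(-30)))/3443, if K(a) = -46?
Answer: -3495146/10283066937 ≈ -0.00033989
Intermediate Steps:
(-1933/1651 + 1/(1855 + K(-30)))/3443 = (-1933/1651 + 1/(1855 - 46))/3443 = (-1933*1/1651 + 1/1809)*(1/3443) = (-1933/1651 + 1/1809)*(1/3443) = -3495146/2986659*1/3443 = -3495146/10283066937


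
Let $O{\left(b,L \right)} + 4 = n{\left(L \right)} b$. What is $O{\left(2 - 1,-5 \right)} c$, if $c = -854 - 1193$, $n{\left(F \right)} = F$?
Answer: $18423$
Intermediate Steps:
$O{\left(b,L \right)} = -4 + L b$
$c = -2047$ ($c = -854 - 1193 = -2047$)
$O{\left(2 - 1,-5 \right)} c = \left(-4 - 5 \left(2 - 1\right)\right) \left(-2047\right) = \left(-4 - 5\right) \left(-2047\right) = \left(-9\right) \left(-2047\right) = 18423$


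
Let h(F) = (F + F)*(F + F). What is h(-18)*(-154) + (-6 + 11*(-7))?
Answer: -199667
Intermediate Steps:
h(F) = 4*F**2 (h(F) = (2*F)*(2*F) = 4*F**2)
h(-18)*(-154) + (-6 + 11*(-7)) = (4*(-18)**2)*(-154) + (-6 + 11*(-7)) = (4*324)*(-154) + (-6 - 77) = 1296*(-154) - 83 = -199584 - 83 = -199667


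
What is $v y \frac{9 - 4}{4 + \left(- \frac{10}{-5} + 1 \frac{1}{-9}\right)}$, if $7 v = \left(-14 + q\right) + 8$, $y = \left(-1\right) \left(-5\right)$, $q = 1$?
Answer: $- \frac{1125}{371} \approx -3.0323$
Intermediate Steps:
$y = 5$
$v = - \frac{5}{7}$ ($v = \frac{\left(-14 + 1\right) + 8}{7} = \frac{-13 + 8}{7} = \frac{1}{7} \left(-5\right) = - \frac{5}{7} \approx -0.71429$)
$v y \frac{9 - 4}{4 + \left(- \frac{10}{-5} + 1 \frac{1}{-9}\right)} = \left(- \frac{5}{7}\right) 5 \frac{9 - 4}{4 + \left(- \frac{10}{-5} + 1 \frac{1}{-9}\right)} = - \frac{25 \frac{5}{4 + \left(\left(-10\right) \left(- \frac{1}{5}\right) + 1 \left(- \frac{1}{9}\right)\right)}}{7} = - \frac{25 \frac{5}{4 + \left(2 - \frac{1}{9}\right)}}{7} = - \frac{25 \frac{5}{4 + \frac{17}{9}}}{7} = - \frac{25 \frac{5}{\frac{53}{9}}}{7} = - \frac{25 \cdot 5 \cdot \frac{9}{53}}{7} = \left(- \frac{25}{7}\right) \frac{45}{53} = - \frac{1125}{371}$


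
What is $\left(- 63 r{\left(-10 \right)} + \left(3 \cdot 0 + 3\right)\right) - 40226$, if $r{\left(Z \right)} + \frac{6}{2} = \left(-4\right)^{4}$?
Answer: $-56162$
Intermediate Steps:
$r{\left(Z \right)} = 253$ ($r{\left(Z \right)} = -3 + \left(-4\right)^{4} = -3 + 256 = 253$)
$\left(- 63 r{\left(-10 \right)} + \left(3 \cdot 0 + 3\right)\right) - 40226 = \left(\left(-63\right) 253 + \left(3 \cdot 0 + 3\right)\right) - 40226 = \left(-15939 + \left(0 + 3\right)\right) - 40226 = \left(-15939 + 3\right) - 40226 = -15936 - 40226 = -56162$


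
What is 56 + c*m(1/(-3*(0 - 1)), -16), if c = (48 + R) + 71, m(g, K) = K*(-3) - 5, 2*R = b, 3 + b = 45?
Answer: 6076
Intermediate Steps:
b = 42 (b = -3 + 45 = 42)
R = 21 (R = (½)*42 = 21)
m(g, K) = -5 - 3*K (m(g, K) = -3*K - 5 = -5 - 3*K)
c = 140 (c = (48 + 21) + 71 = 69 + 71 = 140)
56 + c*m(1/(-3*(0 - 1)), -16) = 56 + 140*(-5 - 3*(-16)) = 56 + 140*(-5 + 48) = 56 + 140*43 = 56 + 6020 = 6076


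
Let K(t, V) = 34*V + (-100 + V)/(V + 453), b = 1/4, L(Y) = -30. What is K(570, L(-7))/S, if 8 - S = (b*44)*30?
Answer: 215795/68103 ≈ 3.1687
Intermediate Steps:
b = ¼ ≈ 0.25000
K(t, V) = 34*V + (-100 + V)/(453 + V)
S = -322 (S = 8 - (¼)*44*30 = 8 - 11*30 = 8 - 1*330 = 8 - 330 = -322)
K(570, L(-7))/S = ((-100 + 34*(-30)² + 15403*(-30))/(453 - 30))/(-322) = ((-100 + 34*900 - 462090)/423)*(-1/322) = ((-100 + 30600 - 462090)/423)*(-1/322) = ((1/423)*(-431590))*(-1/322) = -431590/423*(-1/322) = 215795/68103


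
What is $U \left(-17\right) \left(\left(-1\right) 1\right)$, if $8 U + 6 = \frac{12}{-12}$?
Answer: $- \frac{119}{8} \approx -14.875$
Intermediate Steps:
$U = - \frac{7}{8}$ ($U = - \frac{3}{4} + \frac{12 \frac{1}{-12}}{8} = - \frac{3}{4} + \frac{12 \left(- \frac{1}{12}\right)}{8} = - \frac{3}{4} + \frac{1}{8} \left(-1\right) = - \frac{3}{4} - \frac{1}{8} = - \frac{7}{8} \approx -0.875$)
$U \left(-17\right) \left(\left(-1\right) 1\right) = \left(- \frac{7}{8}\right) \left(-17\right) \left(\left(-1\right) 1\right) = \frac{119}{8} \left(-1\right) = - \frac{119}{8}$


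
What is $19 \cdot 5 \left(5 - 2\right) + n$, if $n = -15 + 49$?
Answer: $319$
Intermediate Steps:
$n = 34$
$19 \cdot 5 \left(5 - 2\right) + n = 19 \cdot 5 \left(5 - 2\right) + 34 = 19 \cdot 5 \cdot 3 + 34 = 19 \cdot 15 + 34 = 285 + 34 = 319$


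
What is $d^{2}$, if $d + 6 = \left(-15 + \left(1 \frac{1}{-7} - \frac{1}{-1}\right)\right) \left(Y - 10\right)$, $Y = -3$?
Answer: $\frac{1550025}{49} \approx 31633.0$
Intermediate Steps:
$d = \frac{1245}{7}$ ($d = -6 + \left(-15 + \left(1 \frac{1}{-7} - \frac{1}{-1}\right)\right) \left(-3 - 10\right) = -6 + \left(-15 + \left(1 \left(- \frac{1}{7}\right) - -1\right)\right) \left(-13\right) = -6 + \left(-15 + \left(- \frac{1}{7} + 1\right)\right) \left(-13\right) = -6 + \left(-15 + \frac{6}{7}\right) \left(-13\right) = -6 - - \frac{1287}{7} = -6 + \frac{1287}{7} = \frac{1245}{7} \approx 177.86$)
$d^{2} = \left(\frac{1245}{7}\right)^{2} = \frac{1550025}{49}$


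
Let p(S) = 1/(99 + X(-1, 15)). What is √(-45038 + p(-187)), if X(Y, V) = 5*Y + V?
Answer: I*√535096369/109 ≈ 212.22*I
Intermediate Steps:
X(Y, V) = V + 5*Y
p(S) = 1/109 (p(S) = 1/(99 + (15 + 5*(-1))) = 1/(99 + (15 - 5)) = 1/(99 + 10) = 1/109)
√(-45038 + p(-187)) = √(-45038 + 1/109) = √(-4909141/109) = I*√535096369/109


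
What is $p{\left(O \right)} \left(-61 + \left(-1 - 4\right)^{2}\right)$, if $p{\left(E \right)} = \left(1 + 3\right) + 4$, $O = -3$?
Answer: $-288$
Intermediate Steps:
$p{\left(E \right)} = 8$ ($p{\left(E \right)} = 4 + 4 = 8$)
$p{\left(O \right)} \left(-61 + \left(-1 - 4\right)^{2}\right) = 8 \left(-61 + \left(-1 - 4\right)^{2}\right) = 8 \left(-61 + \left(-5\right)^{2}\right) = 8 \left(-61 + 25\right) = 8 \left(-36\right) = -288$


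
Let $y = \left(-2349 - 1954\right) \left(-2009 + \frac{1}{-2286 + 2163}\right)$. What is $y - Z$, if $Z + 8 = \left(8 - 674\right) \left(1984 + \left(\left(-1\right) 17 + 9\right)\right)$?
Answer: $\frac{1225176676}{123} \approx 9.9608 \cdot 10^{6}$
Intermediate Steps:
$Z = -1316024$ ($Z = -8 + \left(8 - 674\right) \left(1984 + \left(\left(-1\right) 17 + 9\right)\right) = -8 - 666 \left(1984 + \left(-17 + 9\right)\right) = -8 - 666 \left(1984 - 8\right) = -8 - 1316016 = -1316024$)
$y = \frac{1063305724}{123}$ ($y = - 4303 \left(-2009 + \frac{1}{-123}\right) = - 4303 \left(-2009 - \frac{1}{123}\right) = \left(-4303\right) \left(- \frac{247108}{123}\right) = \frac{1063305724}{123} \approx 8.6448 \cdot 10^{6}$)
$y - Z = \frac{1063305724}{123} - -1316024 = \frac{1063305724}{123} + 1316024 = \frac{1225176676}{123}$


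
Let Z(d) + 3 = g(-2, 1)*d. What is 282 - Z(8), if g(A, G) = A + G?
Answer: 293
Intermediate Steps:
Z(d) = -3 - d (Z(d) = -3 + (-2 + 1)*d = -3 - d)
282 - Z(8) = 282 - (-3 - 1*8) = 282 - (-3 - 8) = 282 - 1*(-11) = 282 + 11 = 293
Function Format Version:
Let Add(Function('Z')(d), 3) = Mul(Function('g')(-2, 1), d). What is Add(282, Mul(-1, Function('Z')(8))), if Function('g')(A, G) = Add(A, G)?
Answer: 293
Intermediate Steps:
Function('Z')(d) = Add(-3, Mul(-1, d)) (Function('Z')(d) = Add(-3, Mul(Add(-2, 1), d)) = Add(-3, Mul(-1, d)))
Add(282, Mul(-1, Function('Z')(8))) = Add(282, Mul(-1, Add(-3, Mul(-1, 8)))) = Add(282, Mul(-1, Add(-3, -8))) = Add(282, Mul(-1, -11)) = Add(282, 11) = 293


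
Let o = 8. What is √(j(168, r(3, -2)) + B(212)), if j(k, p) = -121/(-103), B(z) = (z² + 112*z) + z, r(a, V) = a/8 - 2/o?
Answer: √730972563/103 ≈ 262.49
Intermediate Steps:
r(a, V) = -¼ + a/8 (r(a, V) = a/8 - 2/8 = a*(⅛) - 2*⅛ = a/8 - ¼ = -¼ + a/8)
B(z) = z² + 113*z
j(k, p) = 121/103 (j(k, p) = -121*(-1/103) = 121/103)
√(j(168, r(3, -2)) + B(212)) = √(121/103 + 212*(113 + 212)) = √(121/103 + 212*325) = √(121/103 + 68900) = √(7096821/103) = √730972563/103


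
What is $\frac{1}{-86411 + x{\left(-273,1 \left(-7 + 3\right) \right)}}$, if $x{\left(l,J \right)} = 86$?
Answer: $- \frac{1}{86325} \approx -1.1584 \cdot 10^{-5}$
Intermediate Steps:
$\frac{1}{-86411 + x{\left(-273,1 \left(-7 + 3\right) \right)}} = \frac{1}{-86411 + 86} = \frac{1}{-86325} = - \frac{1}{86325}$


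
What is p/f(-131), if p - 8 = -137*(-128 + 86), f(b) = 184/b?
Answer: -377411/92 ≈ -4102.3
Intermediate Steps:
p = 5762 (p = 8 - 137*(-128 + 86) = 8 - 137*(-42) = 8 + 5754 = 5762)
p/f(-131) = 5762/((184/(-131))) = 5762/((184*(-1/131))) = 5762/(-184/131) = 5762*(-131/184) = -377411/92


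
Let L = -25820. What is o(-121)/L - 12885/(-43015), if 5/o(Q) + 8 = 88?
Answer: 1064601637/3554071360 ≈ 0.29954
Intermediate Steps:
o(Q) = 1/16 (o(Q) = 5/(-8 + 88) = 5/80 = 5*(1/80) = 1/16)
o(-121)/L - 12885/(-43015) = (1/16)/(-25820) - 12885/(-43015) = (1/16)*(-1/25820) - 12885*(-1/43015) = -1/413120 + 2577/8603 = 1064601637/3554071360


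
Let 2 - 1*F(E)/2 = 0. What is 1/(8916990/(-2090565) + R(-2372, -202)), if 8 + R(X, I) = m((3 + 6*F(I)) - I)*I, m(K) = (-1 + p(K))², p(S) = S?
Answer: -139371/1463504246362 ≈ -9.5231e-8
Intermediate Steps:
F(E) = 4 (F(E) = 4 - 2*0 = 4 + 0 = 4)
m(K) = (-1 + K)²
R(X, I) = -8 + I*(26 - I)² (R(X, I) = -8 + (-1 + ((3 + 6*4) - I))²*I = -8 + (-1 + ((3 + 24) - I))²*I = -8 + (-1 + (27 - I))²*I = -8 + (26 - I)²*I = -8 + I*(26 - I)²)
1/(8916990/(-2090565) + R(-2372, -202)) = 1/(8916990/(-2090565) + (-8 - 202*(-26 - 202)²)) = 1/(8916990*(-1/2090565) + (-8 - 202*(-228)²)) = 1/(-594466/139371 + (-8 - 202*51984)) = 1/(-594466/139371 + (-8 - 10500768)) = 1/(-594466/139371 - 10500776) = 1/(-1463504246362/139371) = -139371/1463504246362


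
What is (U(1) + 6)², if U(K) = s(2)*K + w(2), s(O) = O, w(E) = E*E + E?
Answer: 196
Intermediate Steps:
w(E) = E + E² (w(E) = E² + E = E + E²)
U(K) = 6 + 2*K (U(K) = 2*K + 2*(1 + 2) = 2*K + 2*3 = 2*K + 6 = 6 + 2*K)
(U(1) + 6)² = ((6 + 2*1) + 6)² = ((6 + 2) + 6)² = (8 + 6)² = 14² = 196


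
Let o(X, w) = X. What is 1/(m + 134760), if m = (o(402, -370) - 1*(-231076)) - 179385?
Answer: 1/186853 ≈ 5.3518e-6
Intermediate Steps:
m = 52093 (m = (402 - 1*(-231076)) - 179385 = (402 + 231076) - 179385 = 231478 - 179385 = 52093)
1/(m + 134760) = 1/(52093 + 134760) = 1/186853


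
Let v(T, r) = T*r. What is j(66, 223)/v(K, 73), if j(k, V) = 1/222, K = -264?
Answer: -1/4278384 ≈ -2.3373e-7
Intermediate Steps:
j(k, V) = 1/222
j(66, 223)/v(K, 73) = 1/(222*((-264*73))) = (1/222)/(-19272) = (1/222)*(-1/19272) = -1/4278384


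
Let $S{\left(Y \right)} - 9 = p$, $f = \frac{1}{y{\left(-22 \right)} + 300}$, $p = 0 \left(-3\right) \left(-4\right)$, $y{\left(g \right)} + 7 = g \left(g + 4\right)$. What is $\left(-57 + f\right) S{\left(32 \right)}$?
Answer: $- \frac{353448}{689} \approx -512.99$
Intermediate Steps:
$y{\left(g \right)} = -7 + g \left(4 + g\right)$ ($y{\left(g \right)} = -7 + g \left(g + 4\right) = -7 + g \left(4 + g\right)$)
$p = 0$ ($p = 0 \left(-4\right) = 0$)
$f = \frac{1}{689}$ ($f = \frac{1}{\left(-7 + \left(-22\right)^{2} + 4 \left(-22\right)\right) + 300} = \frac{1}{\left(-7 + 484 - 88\right) + 300} = \frac{1}{389 + 300} = \frac{1}{689} \approx 0.0014514$)
$S{\left(Y \right)} = 9$ ($S{\left(Y \right)} = 9 + 0 = 9$)
$\left(-57 + f\right) S{\left(32 \right)} = \left(-57 + \frac{1}{689}\right) 9 = \left(- \frac{39272}{689}\right) 9 = - \frac{353448}{689}$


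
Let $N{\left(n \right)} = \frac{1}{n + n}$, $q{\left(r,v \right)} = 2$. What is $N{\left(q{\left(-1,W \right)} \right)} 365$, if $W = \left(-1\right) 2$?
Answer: $\frac{365}{4} \approx 91.25$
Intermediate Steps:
$W = -2$
$N{\left(n \right)} = \frac{1}{2 n}$
$N{\left(q{\left(-1,W \right)} \right)} 365 = \frac{1}{2 \cdot 2} \cdot 365 = \frac{1}{2} \cdot \frac{1}{2} \cdot 365 = \frac{1}{4} \cdot 365 = \frac{365}{4}$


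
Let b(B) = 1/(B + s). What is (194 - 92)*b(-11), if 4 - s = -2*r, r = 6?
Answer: 102/5 ≈ 20.400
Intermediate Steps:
s = 16 (s = 4 - (-2)*6 = 4 - 1*(-12) = 4 + 12 = 16)
b(B) = 1/(16 + B) (b(B) = 1/(B + 16) = 1/(16 + B))
(194 - 92)*b(-11) = (194 - 92)/(16 - 11) = 102/5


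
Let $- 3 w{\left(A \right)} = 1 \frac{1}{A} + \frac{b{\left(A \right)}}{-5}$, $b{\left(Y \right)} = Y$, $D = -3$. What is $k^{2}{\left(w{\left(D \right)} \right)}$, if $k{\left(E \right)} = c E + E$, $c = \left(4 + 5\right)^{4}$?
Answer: $\frac{688957504}{2025} \approx 3.4023 \cdot 10^{5}$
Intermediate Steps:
$c = 6561$ ($c = 9^{4} = 6561$)
$w{\left(A \right)} = - \frac{1}{3 A} + \frac{A}{15}$ ($w{\left(A \right)} = - \frac{1 \frac{1}{A} + \frac{A}{-5}}{3} = - \frac{\frac{1}{A} + A \left(- \frac{1}{5}\right)}{3} = - \frac{\frac{1}{A} - \frac{A}{5}}{3} = - \frac{1}{3 A} + \frac{A}{15}$)
$k{\left(E \right)} = 6562 E$ ($k{\left(E \right)} = 6561 E + E = 6562 E$)
$k^{2}{\left(w{\left(D \right)} \right)} = \left(6562 \frac{-5 + \left(-3\right)^{2}}{15 \left(-3\right)}\right)^{2} = \left(6562 \cdot \frac{1}{15} \left(- \frac{1}{3}\right) \left(-5 + 9\right)\right)^{2} = \left(6562 \cdot \frac{1}{15} \left(- \frac{1}{3}\right) 4\right)^{2} = \left(6562 \left(- \frac{4}{45}\right)\right)^{2} = \left(- \frac{26248}{45}\right)^{2} = \frac{688957504}{2025}$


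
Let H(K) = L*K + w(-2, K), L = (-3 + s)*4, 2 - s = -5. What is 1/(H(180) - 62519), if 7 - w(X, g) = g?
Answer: -1/59812 ≈ -1.6719e-5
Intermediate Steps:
s = 7 (s = 2 - 1*(-5) = 2 + 5 = 7)
w(X, g) = 7 - g
L = 16 (L = (-3 + 7)*4 = 4*4 = 16)
H(K) = 7 + 15*K (H(K) = 16*K + (7 - K) = 7 + 15*K)
1/(H(180) - 62519) = 1/((7 + 15*180) - 62519) = 1/((7 + 2700) - 62519) = 1/(2707 - 62519) = 1/(-59812) = -1/59812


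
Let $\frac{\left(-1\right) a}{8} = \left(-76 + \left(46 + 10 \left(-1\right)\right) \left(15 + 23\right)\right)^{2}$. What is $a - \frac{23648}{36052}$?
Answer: $- \frac{120360617368}{9013} \approx -1.3354 \cdot 10^{7}$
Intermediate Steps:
$a = -13354112$ ($a = - 8 \left(-76 + \left(46 + 10 \left(-1\right)\right) \left(15 + 23\right)\right)^{2} = - 8 \left(-76 + \left(46 - 10\right) 38\right)^{2} = - 8 \left(-76 + 36 \cdot 38\right)^{2} = - 8 \left(-76 + 1368\right)^{2} = - 8 \cdot 1292^{2} = \left(-8\right) 1669264 = -13354112$)
$a - \frac{23648}{36052} = -13354112 - \frac{23648}{36052} = -13354112 - 23648 \cdot \frac{1}{36052} = -13354112 - \frac{5912}{9013} = - \frac{120360617368}{9013}$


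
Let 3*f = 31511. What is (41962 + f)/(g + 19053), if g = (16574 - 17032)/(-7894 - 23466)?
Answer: 2467984960/896253807 ≈ 2.7537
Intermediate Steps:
f = 31511/3 (f = (⅓)*31511 = 31511/3 ≈ 10504.)
g = 229/15680 (g = -458/(-31360) = -458*(-1/31360) = 229/15680 ≈ 0.014605)
(41962 + f)/(g + 19053) = (41962 + 31511/3)/(229/15680 + 19053) = 157397/(3*(298751269/15680)) = (157397/3)*(15680/298751269) = 2467984960/896253807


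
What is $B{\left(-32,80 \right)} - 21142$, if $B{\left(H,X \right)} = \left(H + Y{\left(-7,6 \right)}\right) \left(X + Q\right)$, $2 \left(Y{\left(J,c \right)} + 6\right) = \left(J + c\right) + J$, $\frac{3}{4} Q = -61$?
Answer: $-21086$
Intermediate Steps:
$Q = - \frac{244}{3}$ ($Q = \frac{4}{3} \left(-61\right) = - \frac{244}{3} \approx -81.333$)
$Y{\left(J,c \right)} = -6 + J + \frac{c}{2}$ ($Y{\left(J,c \right)} = -6 + \frac{\left(J + c\right) + J}{2} = -6 + \frac{c + 2 J}{2} = -6 + \left(J + \frac{c}{2}\right) = -6 + J + \frac{c}{2}$)
$B{\left(H,X \right)} = \left(-10 + H\right) \left(- \frac{244}{3} + X\right)$ ($B{\left(H,X \right)} = \left(H - 10\right) \left(X - \frac{244}{3}\right) = \left(H - 10\right) \left(- \frac{244}{3} + X\right) = \left(-10 + H\right) \left(- \frac{244}{3} + X\right)$)
$B{\left(-32,80 \right)} - 21142 = \left(\frac{2440}{3} - 800 - - \frac{7808}{3} - 2560\right) - 21142 = \left(\frac{2440}{3} - 800 + \frac{7808}{3} - 2560\right) - 21142 = 56 - 21142 = -21086$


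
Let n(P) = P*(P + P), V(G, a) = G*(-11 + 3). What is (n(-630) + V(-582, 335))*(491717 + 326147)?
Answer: 653028417984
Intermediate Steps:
V(G, a) = -8*G (V(G, a) = G*(-8) = -8*G)
n(P) = 2*P² (n(P) = P*(2*P) = 2*P²)
(n(-630) + V(-582, 335))*(491717 + 326147) = (2*(-630)² - 8*(-582))*(491717 + 326147) = (2*396900 + 4656)*817864 = (793800 + 4656)*817864 = 798456*817864 = 653028417984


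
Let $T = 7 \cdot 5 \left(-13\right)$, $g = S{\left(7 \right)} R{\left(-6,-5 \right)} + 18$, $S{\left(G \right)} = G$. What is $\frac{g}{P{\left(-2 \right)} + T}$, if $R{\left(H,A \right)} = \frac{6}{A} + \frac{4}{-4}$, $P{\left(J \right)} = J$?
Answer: $- \frac{13}{2285} \approx -0.0056893$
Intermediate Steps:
$R{\left(H,A \right)} = -1 + \frac{6}{A}$ ($R{\left(H,A \right)} = \frac{6}{A} + 4 \left(- \frac{1}{4}\right) = \frac{6}{A} - 1 = -1 + \frac{6}{A}$)
$g = \frac{13}{5}$ ($g = 7 \frac{6 - -5}{-5} + 18 = 7 \left(- \frac{6 + 5}{5}\right) + 18 = 7 \left(\left(- \frac{1}{5}\right) 11\right) + 18 = 7 \left(- \frac{11}{5}\right) + 18 = - \frac{77}{5} + 18 = \frac{13}{5} \approx 2.6$)
$T = -455$ ($T = 35 \left(-13\right) = -455$)
$\frac{g}{P{\left(-2 \right)} + T} = \frac{13}{5 \left(-2 - 455\right)} = \frac{13}{5 \left(-457\right)} = \frac{13}{5} \left(- \frac{1}{457}\right) = - \frac{13}{2285}$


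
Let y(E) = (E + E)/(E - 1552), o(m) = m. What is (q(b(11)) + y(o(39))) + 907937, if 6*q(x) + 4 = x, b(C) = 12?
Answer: 4121131861/4539 ≈ 9.0794e+5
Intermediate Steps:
q(x) = -2/3 + x/6
y(E) = 2*E/(-1552 + E) (y(E) = (2*E)/(-1552 + E) = 2*E/(-1552 + E))
(q(b(11)) + y(o(39))) + 907937 = ((-2/3 + (1/6)*12) + 2*39/(-1552 + 39)) + 907937 = ((-2/3 + 2) + 2*39/(-1513)) + 907937 = (4/3 + 2*39*(-1/1513)) + 907937 = (4/3 - 78/1513) + 907937 = 5818/4539 + 907937 = 4121131861/4539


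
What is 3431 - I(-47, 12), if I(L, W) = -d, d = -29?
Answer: 3402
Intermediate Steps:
I(L, W) = 29 (I(L, W) = -1*(-29) = 29)
3431 - I(-47, 12) = 3431 - 1*29 = 3431 - 29 = 3402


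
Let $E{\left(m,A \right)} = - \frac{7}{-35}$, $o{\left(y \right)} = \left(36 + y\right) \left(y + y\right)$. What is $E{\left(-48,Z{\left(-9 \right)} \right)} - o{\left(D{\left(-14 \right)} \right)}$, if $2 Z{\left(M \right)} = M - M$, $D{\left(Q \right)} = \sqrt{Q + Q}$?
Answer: $\frac{281}{5} - 144 i \sqrt{7} \approx 56.2 - 380.99 i$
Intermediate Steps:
$D{\left(Q \right)} = \sqrt{2} \sqrt{Q}$ ($D{\left(Q \right)} = \sqrt{2 Q} = \sqrt{2} \sqrt{Q}$)
$Z{\left(M \right)} = 0$ ($Z{\left(M \right)} = \frac{M - M}{2} = \frac{1}{2} \cdot 0 = 0$)
$o{\left(y \right)} = 2 y \left(36 + y\right)$ ($o{\left(y \right)} = \left(36 + y\right) 2 y = 2 y \left(36 + y\right)$)
$E{\left(m,A \right)} = \frac{1}{5}$ ($E{\left(m,A \right)} = \left(-7\right) \left(- \frac{1}{35}\right) = \frac{1}{5}$)
$E{\left(-48,Z{\left(-9 \right)} \right)} - o{\left(D{\left(-14 \right)} \right)} = \frac{1}{5} - 2 \sqrt{2} \sqrt{-14} \left(36 + \sqrt{2} \sqrt{-14}\right) = \frac{1}{5} - 2 \sqrt{2} i \sqrt{14} \left(36 + \sqrt{2} i \sqrt{14}\right) = \frac{1}{5} - 2 \cdot 2 i \sqrt{7} \left(36 + 2 i \sqrt{7}\right) = \frac{1}{5} - 4 i \sqrt{7} \left(36 + 2 i \sqrt{7}\right)$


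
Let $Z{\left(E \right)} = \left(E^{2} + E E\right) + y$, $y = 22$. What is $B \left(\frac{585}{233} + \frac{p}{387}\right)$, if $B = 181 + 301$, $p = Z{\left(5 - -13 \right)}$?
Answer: $\frac{184367410}{90171} \approx 2044.6$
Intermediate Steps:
$Z{\left(E \right)} = 22 + 2 E^{2}$ ($Z{\left(E \right)} = \left(E^{2} + E E\right) + 22 = \left(E^{2} + E^{2}\right) + 22 = 2 E^{2} + 22 = 22 + 2 E^{2}$)
$p = 670$ ($p = 22 + 2 \left(5 - -13\right)^{2} = 22 + 2 \left(5 + 13\right)^{2} = 22 + 2 \cdot 18^{2} = 22 + 2 \cdot 324 = 22 + 648 = 670$)
$B = 482$
$B \left(\frac{585}{233} + \frac{p}{387}\right) = 482 \left(\frac{585}{233} + \frac{670}{387}\right) = 482 \cdot \frac{382505}{90171} = \frac{184367410}{90171}$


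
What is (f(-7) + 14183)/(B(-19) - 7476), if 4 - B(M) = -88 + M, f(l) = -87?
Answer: -14096/7365 ≈ -1.9139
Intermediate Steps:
B(M) = 92 - M (B(M) = 4 - (-88 + M) = 4 + (88 - M) = 92 - M)
(f(-7) + 14183)/(B(-19) - 7476) = (-87 + 14183)/((92 - 1*(-19)) - 7476) = 14096/((92 + 19) - 7476) = 14096/(111 - 7476) = 14096/(-7365) = 14096*(-1/7365) = -14096/7365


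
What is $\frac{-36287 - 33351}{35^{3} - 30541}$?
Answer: $- \frac{34819}{6167} \approx -5.646$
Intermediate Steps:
$\frac{-36287 - 33351}{35^{3} - 30541} = - \frac{69638}{42875 - 30541} = - \frac{69638}{12334} = \left(-69638\right) \frac{1}{12334} = - \frac{34819}{6167}$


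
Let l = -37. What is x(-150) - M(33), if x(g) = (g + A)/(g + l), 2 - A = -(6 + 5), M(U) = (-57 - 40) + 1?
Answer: 18089/187 ≈ 96.733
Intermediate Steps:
M(U) = -96 (M(U) = -97 + 1 = -96)
A = 13 (A = 2 - (-1)*(6 + 5) = 2 - (-1)*11 = 2 - 1*(-11) = 2 + 11 = 13)
x(g) = (13 + g)/(-37 + g) (x(g) = (g + 13)/(g - 37) = (13 + g)/(-37 + g))
x(-150) - M(33) = (13 - 150)/(-37 - 150) - 1*(-96) = -137/(-187) + 96 = -1/187*(-137) + 96 = 137/187 + 96 = 18089/187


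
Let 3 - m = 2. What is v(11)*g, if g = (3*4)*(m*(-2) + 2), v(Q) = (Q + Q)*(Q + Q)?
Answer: 0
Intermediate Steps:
m = 1 (m = 3 - 1*2 = 3 - 2 = 1)
v(Q) = 4*Q**2 (v(Q) = (2*Q)*(2*Q) = 4*Q**2)
g = 0 (g = (3*4)*(1*(-2) + 2) = 12*(-2 + 2) = 12*0 = 0)
v(11)*g = (4*11**2)*0 = (4*121)*0 = 484*0 = 0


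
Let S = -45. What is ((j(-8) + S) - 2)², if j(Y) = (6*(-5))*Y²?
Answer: 3869089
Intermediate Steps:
j(Y) = -30*Y²
((j(-8) + S) - 2)² = ((-30*(-8)² - 45) - 2)² = ((-30*64 - 45) - 2)² = ((-1920 - 45) - 2)² = (-1965 - 2)² = (-1967)² = 3869089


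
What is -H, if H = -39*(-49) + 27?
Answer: -1938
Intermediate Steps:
H = 1938 (H = 1911 + 27 = 1938)
-H = -1*1938 = -1938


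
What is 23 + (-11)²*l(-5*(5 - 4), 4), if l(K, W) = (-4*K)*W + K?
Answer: 9098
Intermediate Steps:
l(K, W) = K - 4*K*W (l(K, W) = -4*K*W + K = K - 4*K*W)
23 + (-11)²*l(-5*(5 - 4), 4) = 23 + (-11)²*((-5*(5 - 4))*(1 - 4*4)) = 23 + 121*((-5*1)*(1 - 16)) = 23 + 121*(-5*(-15)) = 23 + 121*75 = 23 + 9075 = 9098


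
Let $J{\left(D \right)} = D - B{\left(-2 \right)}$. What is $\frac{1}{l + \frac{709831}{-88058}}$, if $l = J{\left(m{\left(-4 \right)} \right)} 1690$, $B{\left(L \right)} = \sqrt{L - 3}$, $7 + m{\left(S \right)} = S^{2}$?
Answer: $\frac{117879048548242}{1902724126866819801} + \frac{13104617205160 i \sqrt{5}}{1902724126866819801} \approx 6.1953 \cdot 10^{-5} + 1.54 \cdot 10^{-5} i$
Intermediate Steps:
$m{\left(S \right)} = -7 + S^{2}$
$B{\left(L \right)} = \sqrt{-3 + L}$ ($B{\left(L \right)} = \sqrt{L - 3} = \sqrt{-3 + L}$)
$J{\left(D \right)} = D - i \sqrt{5}$ ($J{\left(D \right)} = D - \sqrt{-3 - 2} = D - \sqrt{-5} = D - i \sqrt{5}$)
$l = 15210 - 1690 i \sqrt{5}$ ($l = \left(\left(-7 + \left(-4\right)^{2}\right) - i \sqrt{5}\right) 1690 = \left(\left(-7 + 16\right) - i \sqrt{5}\right) 1690 = \left(9 - i \sqrt{5}\right) 1690 = 15210 - 1690 i \sqrt{5} \approx 15210.0 - 3779.0 i$)
$\frac{1}{l + \frac{709831}{-88058}} = \frac{1}{\left(15210 - 1690 i \sqrt{5}\right) + \frac{709831}{-88058}} = \frac{1}{\left(15210 - 1690 i \sqrt{5}\right) + 709831 \left(- \frac{1}{88058}\right)} = \frac{1}{\left(15210 - 1690 i \sqrt{5}\right) - \frac{709831}{88058}} = \frac{1}{\frac{1338652349}{88058} - 1690 i \sqrt{5}}$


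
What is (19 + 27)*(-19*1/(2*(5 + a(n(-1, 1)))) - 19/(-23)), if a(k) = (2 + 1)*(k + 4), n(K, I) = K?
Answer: 95/14 ≈ 6.7857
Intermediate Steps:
a(k) = 12 + 3*k (a(k) = 3*(4 + k) = 12 + 3*k)
(19 + 27)*(-19*1/(2*(5 + a(n(-1, 1)))) - 19/(-23)) = (19 + 27)*(-19*1/(2*(5 + (12 + 3*(-1)))) - 19/(-23)) = 46*(-19*1/(2*(5 + (12 - 3))) - 19*(-1/23)) = 46*(-19*1/(2*(5 + 9)) + 19/23) = 46*(-19/(2*14) + 19/23) = 46*(-19/28 + 19/23) = 46*(95/644) = 95/14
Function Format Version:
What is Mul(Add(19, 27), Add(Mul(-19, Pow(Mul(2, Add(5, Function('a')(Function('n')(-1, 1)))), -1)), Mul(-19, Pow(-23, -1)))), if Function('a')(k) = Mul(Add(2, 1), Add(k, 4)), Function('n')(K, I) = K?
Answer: Rational(95, 14) ≈ 6.7857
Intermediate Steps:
Function('a')(k) = Add(12, Mul(3, k)) (Function('a')(k) = Mul(3, Add(4, k)) = Add(12, Mul(3, k)))
Mul(Add(19, 27), Add(Mul(-19, Pow(Mul(2, Add(5, Function('a')(Function('n')(-1, 1)))), -1)), Mul(-19, Pow(-23, -1)))) = Mul(Add(19, 27), Add(Mul(-19, Pow(Mul(2, Add(5, Add(12, Mul(3, -1)))), -1)), Mul(-19, Pow(-23, -1)))) = Mul(46, Add(Mul(-19, Pow(Mul(2, Add(5, Add(12, -3))), -1)), Mul(-19, Rational(-1, 23)))) = Mul(46, Add(Mul(-19, Pow(Mul(2, Add(5, 9)), -1)), Rational(19, 23))) = Mul(46, Add(Mul(-19, Pow(Mul(2, 14), -1)), Rational(19, 23))) = Mul(46, Add(Mul(-19, Pow(28, -1)), Rational(19, 23))) = Mul(46, Add(Mul(-19, Rational(1, 28)), Rational(19, 23))) = Mul(46, Add(Rational(-19, 28), Rational(19, 23))) = Mul(46, Rational(95, 644)) = Rational(95, 14)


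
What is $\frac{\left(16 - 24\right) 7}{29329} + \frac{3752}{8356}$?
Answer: $\frac{27393618}{61268281} \approx 0.44711$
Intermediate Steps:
$\frac{\left(16 - 24\right) 7}{29329} + \frac{3752}{8356} = \left(-8\right) 7 \cdot \frac{1}{29329} + 3752 \cdot \frac{1}{8356} = \left(-56\right) \frac{1}{29329} + \frac{938}{2089} = - \frac{56}{29329} + \frac{938}{2089} = \frac{27393618}{61268281}$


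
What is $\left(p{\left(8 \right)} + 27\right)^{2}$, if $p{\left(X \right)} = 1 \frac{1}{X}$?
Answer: $\frac{47089}{64} \approx 735.77$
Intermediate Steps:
$p{\left(X \right)} = \frac{1}{X}$
$\left(p{\left(8 \right)} + 27\right)^{2} = \left(\frac{1}{8} + 27\right)^{2} = \left(\frac{217}{8}\right)^{2} = \frac{47089}{64}$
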